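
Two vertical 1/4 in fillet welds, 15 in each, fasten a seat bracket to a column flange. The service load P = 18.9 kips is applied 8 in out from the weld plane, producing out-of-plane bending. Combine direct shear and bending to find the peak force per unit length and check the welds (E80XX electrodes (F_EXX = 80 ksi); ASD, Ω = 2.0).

L_w = 2 × 15 = 30 in; section modulus (unit throat) S = 2 × L²/6 = 75 in².
Direct shear f_v = P/L_w = 18.9/30 = 0.63 kip/in.
Moment M = P × e = 18.9 × 8 = 151.2 kip·in; bending f_b = M/S = 2.016 kip/in.
f_max = √(f_v² + f_b²) = √(0.63² + 2.016²) = 2.112 kip/in.
r_n/Ω = (1/2.0) × 0.6 × 80 × (0.707 × 0.25) = 4.242 kip/in → adequate.

f_max ≈ 2.11 kip/in; adequate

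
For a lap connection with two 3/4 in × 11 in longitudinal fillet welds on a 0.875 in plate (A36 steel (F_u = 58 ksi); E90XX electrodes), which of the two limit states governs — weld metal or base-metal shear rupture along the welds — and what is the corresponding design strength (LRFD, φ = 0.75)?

φR_n ≈ 472 kips (weld metal governs)

E90XX → F_EXX = 90 ksi.
t_e = 0.707 × 0.75 = 0.5302 in; L = 22 in.
Weld metal: φR_n = 0.75 × 0.6 × 90 × 0.5302 × 22 = 472.5 kips.
Base metal (shear rupture): φR_n = 0.75 × 0.6 × 58 × 0.875 × 22 = 502.4 kips.
Governing: weld metal.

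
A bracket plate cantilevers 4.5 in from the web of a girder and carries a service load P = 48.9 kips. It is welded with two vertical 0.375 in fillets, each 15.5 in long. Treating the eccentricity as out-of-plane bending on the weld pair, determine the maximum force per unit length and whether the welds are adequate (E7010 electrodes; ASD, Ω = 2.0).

E70XX → F_EXX = 70 ksi.
L_w = 2 × 15.5 = 31 in; section modulus (unit throat) S = 2 × L²/6 = 80.08 in².
Direct shear f_v = P/L_w = 48.9/31 = 1.577 kip/in.
Moment M = P × e = 48.9 × 4.5 = 220.05 kip·in; bending f_b = M/S = 2.748 kip/in.
f_max = √(f_v² + f_b²) = √(1.577² + 2.748²) = 3.168 kip/in.
r_n/Ω = (1/2.0) × 0.6 × 70 × (0.707 × 0.375) = 5.568 kip/in → adequate.

f_max ≈ 3.17 kip/in; adequate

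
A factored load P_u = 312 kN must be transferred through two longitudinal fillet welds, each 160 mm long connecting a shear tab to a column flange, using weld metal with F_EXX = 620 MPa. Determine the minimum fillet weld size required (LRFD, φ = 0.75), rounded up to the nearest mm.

w = 5 mm

Total weld length L = 320 mm.
Required throat t_e = P_u / (φ × 0.6 F_EXX × L) = 312 / (0.75 × 0.6 × 620 × 320 × 10⁻³) = 3.495 mm.
Required leg w = t_e / 0.707 = 4.943 mm → use 5 mm.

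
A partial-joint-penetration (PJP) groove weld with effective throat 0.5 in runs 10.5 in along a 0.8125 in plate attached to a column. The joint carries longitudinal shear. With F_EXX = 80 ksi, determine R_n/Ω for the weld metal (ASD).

Effective throat (given) t_e = 0.5 in.
A_we = 0.5 × 10.5 = 5.25 in².
F_nw = 0.6 F_EXX = 48 ksi.
R_n/Ω = (48 × 5.25) / 2.0 = 126 kips.

R_n/Ω ≈ 126 kips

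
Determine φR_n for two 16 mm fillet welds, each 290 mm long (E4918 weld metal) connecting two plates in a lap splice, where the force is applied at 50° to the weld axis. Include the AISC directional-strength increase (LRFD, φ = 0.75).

E49XX → F_EXX = 490 MPa.
t_e = 0.707 × 16 = 11.31 mm; A_we = 11.31 × 580 = 6561 mm².
Directional factor: 1.0 + 0.5 sin^1.5(50°) = 1.335.
F_nw = 0.6 × 490 × 1.335 = 392.6 MPa.
φR_n = 0.75 × 392.6 × 6561 × 10⁻³ = 1932 kN.

φR_n ≈ 1930 kN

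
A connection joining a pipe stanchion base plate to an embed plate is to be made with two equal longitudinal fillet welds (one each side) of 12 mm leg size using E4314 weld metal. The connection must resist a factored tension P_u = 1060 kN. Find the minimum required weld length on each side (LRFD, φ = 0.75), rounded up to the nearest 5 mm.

L = 325 mm on each side

E43XX → F_EXX = 430 MPa.
Throat t_e = 0.707 × 12 = 8.484 mm.
φr_n = 0.75 × 0.6 × 430 × 8.484 × 10⁻³ = 1.642 kN/mm.
L_req = P_u / φr_n = 1060 / 1.642 = 645.7 mm total.
Per side: 645.7 / 2 = 322.8 mm.
Round up → use L = 325 mm on each side.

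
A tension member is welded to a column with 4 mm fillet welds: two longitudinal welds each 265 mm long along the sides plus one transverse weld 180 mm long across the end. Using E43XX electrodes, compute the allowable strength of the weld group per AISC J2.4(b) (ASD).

R_n/Ω ≈ 263 kN

E43XX → F_EXX = 430 MPa.
t_e = 0.707 × 4 = 2.828 mm.
R_nwl = 0.6 × 430 × 2.828 × 530 × 10⁻³ = 386.7 kN (longitudinal, 2 welds).
R_nwt = 0.6 × 430 × 2.828 × 180 × 10⁻³ = 131.3 kN (transverse, base value).
(i) R_nwl + R_nwt = 518 kN; (ii) 0.85 R_nwl + 1.5 R_nwt = 525.7 kN.
R_n = max = 525.7 kN [governs: (ii)]; R_n/Ω = 262.8 kN.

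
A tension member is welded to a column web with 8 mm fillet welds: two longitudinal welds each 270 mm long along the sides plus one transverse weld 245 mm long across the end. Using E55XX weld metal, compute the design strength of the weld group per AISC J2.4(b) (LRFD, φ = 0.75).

E55XX → F_EXX = 550 MPa.
t_e = 0.707 × 8 = 5.656 mm.
R_nwl = 0.6 × 550 × 5.656 × 540 × 10⁻³ = 1008 kN (longitudinal, 2 welds).
R_nwt = 0.6 × 550 × 5.656 × 245 × 10⁻³ = 457.3 kN (transverse, base value).
(i) R_nwl + R_nwt = 1465 kN; (ii) 0.85 R_nwl + 1.5 R_nwt = 1543 kN.
R_n = max = 1543 kN [governs: (ii)]; φR_n = 1157 kN.

φR_n ≈ 1160 kN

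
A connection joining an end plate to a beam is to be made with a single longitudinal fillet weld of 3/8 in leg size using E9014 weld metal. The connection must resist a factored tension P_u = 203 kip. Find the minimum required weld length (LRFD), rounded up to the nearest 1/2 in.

L = 19 in

E90XX → F_EXX = 90 ksi.
Throat t_e = 0.707 × 0.375 = 0.2651 in.
φr_n = 0.75 × 0.6 × 90 × 0.2651 = 10.74 kip/in.
L_req = P_u / φr_n = 203 / 10.74 = 18.91 in total.
Round up → use L = 19 in.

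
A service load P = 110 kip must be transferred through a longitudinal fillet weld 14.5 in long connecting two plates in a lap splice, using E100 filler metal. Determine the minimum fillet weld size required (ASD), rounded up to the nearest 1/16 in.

w = 3/8 in

E100XX → F_EXX = 100 ksi.
Total weld length L = 14.5 in.
Required throat t_e = P × Ω / (0.6 F_EXX × L) = 110 × 2.0 / (0.6 × 100 × 14.5) = 0.2529 in.
Required leg w = t_e / 0.707 = 0.3577 in → use 3/8 in.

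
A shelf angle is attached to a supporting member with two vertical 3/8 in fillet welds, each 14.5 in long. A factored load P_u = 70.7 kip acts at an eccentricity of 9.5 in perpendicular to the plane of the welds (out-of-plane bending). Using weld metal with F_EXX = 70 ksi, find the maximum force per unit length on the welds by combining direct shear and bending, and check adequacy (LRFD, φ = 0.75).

L_w = 2 × 14.5 = 29 in; section modulus (unit throat) S = 2 × L²/6 = 70.08 in².
Direct shear f_v = P/L_w = 70.7/29 = 2.438 kip/in.
Moment M = P × e = 70.7 × 9.5 = 671.65 kip·in; bending f_b = M/S = 9.584 kip/in.
f_max = √(f_v² + f_b²) = √(2.438² + 9.584²) = 9.889 kip/in.
φr_n = 0.75 × 0.6 × 70 × (0.707 × 0.375) = 8.351 kip/in → NOT adequate.

f_max ≈ 9.89 kip/in; NOT adequate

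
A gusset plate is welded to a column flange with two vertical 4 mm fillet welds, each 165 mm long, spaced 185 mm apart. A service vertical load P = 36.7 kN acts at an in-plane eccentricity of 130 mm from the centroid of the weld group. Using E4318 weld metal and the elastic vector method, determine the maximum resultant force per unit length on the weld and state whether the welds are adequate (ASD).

E43XX → F_EXX = 430 MPa.
Total weld length L_w = 330 mm. Treat welds as unit-width lines.
Polar moment about centroid: J = 2[d³/12 + d(b/2)²] = 2[165³/12 + 165×92.5²] = 3572000 mm³.
Direct shear f_v = P/L_w = 36.7×10³ / 330 = 111.2 N/mm (vertical).
Torsion M = P·e = 36.7×10³ × 130 = 4771000 N·mm.
Critical point at (x, y) = (92.5, 82.5) from centroid. f_tx = M·y/J = 110.2 N/mm; f_ty = M·x/J = 123.5 N/mm.
Resultant f_max = √[f_tx² + (f_v + f_ty)²] = √[110.2² + (111.2 + 123.5)²] = 259.3 N/mm.
Capacity per unit length: r_n/Ω = (1/2.0) × 0.6 × 430 × (0.707 × 4) = 364.8 N/mm.
259.3 ≤ 364.8 → adequate.

f_max ≈ 259 N/mm; adequate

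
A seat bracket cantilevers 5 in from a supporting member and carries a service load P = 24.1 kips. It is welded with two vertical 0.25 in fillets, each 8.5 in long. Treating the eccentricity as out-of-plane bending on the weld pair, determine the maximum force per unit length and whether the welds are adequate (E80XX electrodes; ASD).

f_max ≈ 5.2 kip/in; NOT adequate

E80XX → F_EXX = 80 ksi.
L_w = 2 × 8.5 = 17 in; section modulus (unit throat) S = 2 × L²/6 = 24.08 in².
Direct shear f_v = P/L_w = 24.1/17 = 1.418 kip/in.
Moment M = P × e = 24.1 × 5 = 120.5 kip·in; bending f_b = M/S = 5.003 kip/in.
f_max = √(f_v² + f_b²) = √(1.418² + 5.003²) = 5.2 kip/in.
r_n/Ω = (1/2.0) × 0.6 × 80 × (0.707 × 0.25) = 4.242 kip/in → NOT adequate.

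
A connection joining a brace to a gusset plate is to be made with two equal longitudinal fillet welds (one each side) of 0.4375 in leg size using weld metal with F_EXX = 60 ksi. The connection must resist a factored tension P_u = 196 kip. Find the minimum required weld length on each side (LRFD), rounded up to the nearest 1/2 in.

Throat t_e = 0.707 × 0.4375 = 0.3093 in.
φr_n = 0.75 × 0.6 × 60 × 0.3093 = 8.351 kip/in.
L_req = P_u / φr_n = 196 / 8.351 = 23.47 in total.
Per side: 23.47 / 2 = 11.73 in.
Round up → use L = 12 in on each side.

L = 12 in on each side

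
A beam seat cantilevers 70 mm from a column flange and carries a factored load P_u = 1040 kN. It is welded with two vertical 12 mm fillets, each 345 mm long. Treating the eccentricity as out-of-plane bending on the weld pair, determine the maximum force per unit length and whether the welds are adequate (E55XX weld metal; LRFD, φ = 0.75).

E55XX → F_EXX = 550 MPa.
L_w = 2 × 345 = 690 mm; section modulus (unit throat) S = 2 × L²/6 = 39680 mm².
Direct shear f_v = P/L_w = 1040×10³/690 = 1507 N/mm.
Moment M = P × e = 1040×10³ × 70 = 72800000 N·mm; bending f_b = M/S = 1835 N/mm.
f_max = √(f_v² + f_b²) = √(1507² + 1835²) = 2375 N/mm.
φr_n = 0.75 × 0.6 × 550 × (0.707 × 12) = 2100 N/mm → NOT adequate.

f_max ≈ 2370 N/mm; NOT adequate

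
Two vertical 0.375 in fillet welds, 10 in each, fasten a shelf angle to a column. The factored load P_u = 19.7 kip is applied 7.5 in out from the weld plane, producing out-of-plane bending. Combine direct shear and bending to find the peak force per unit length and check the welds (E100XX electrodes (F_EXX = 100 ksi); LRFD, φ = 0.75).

f_max ≈ 4.54 kip/in; adequate

L_w = 2 × 10 = 20 in; section modulus (unit throat) S = 2 × L²/6 = 33.33 in².
Direct shear f_v = P/L_w = 19.7/20 = 0.985 kip/in.
Moment M = P × e = 19.7 × 7.5 = 147.75 kip·in; bending f_b = M/S = 4.433 kip/in.
f_max = √(f_v² + f_b²) = √(0.985² + 4.433²) = 4.541 kip/in.
φr_n = 0.75 × 0.6 × 100 × (0.707 × 0.375) = 11.93 kip/in → adequate.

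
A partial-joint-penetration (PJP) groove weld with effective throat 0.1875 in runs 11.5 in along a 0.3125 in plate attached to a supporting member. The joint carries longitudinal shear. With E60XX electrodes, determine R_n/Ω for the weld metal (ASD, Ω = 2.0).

R_n/Ω ≈ 38.8 kip

E60XX → F_EXX = 60 ksi.
Effective throat (given) t_e = 0.1875 in.
A_we = 0.1875 × 11.5 = 2.156 in².
F_nw = 0.6 F_EXX = 36 ksi.
R_n/Ω = (36 × 2.156) / 2.0 = 38.81 kip.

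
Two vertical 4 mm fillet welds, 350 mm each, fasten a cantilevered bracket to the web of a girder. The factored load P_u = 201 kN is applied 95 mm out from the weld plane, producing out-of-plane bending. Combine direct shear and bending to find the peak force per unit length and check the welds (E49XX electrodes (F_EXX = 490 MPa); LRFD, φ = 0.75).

f_max ≈ 549 N/mm; adequate

L_w = 2 × 350 = 700 mm; section modulus (unit throat) S = 2 × L²/6 = 40830 mm².
Direct shear f_v = P/L_w = 201×10³/700 = 287.1 N/mm.
Moment M = P × e = 201×10³ × 95 = 19095000 N·mm; bending f_b = M/S = 467.6 N/mm.
f_max = √(f_v² + f_b²) = √(287.1² + 467.6²) = 548.8 N/mm.
φr_n = 0.75 × 0.6 × 490 × (0.707 × 4) = 623.6 N/mm → adequate.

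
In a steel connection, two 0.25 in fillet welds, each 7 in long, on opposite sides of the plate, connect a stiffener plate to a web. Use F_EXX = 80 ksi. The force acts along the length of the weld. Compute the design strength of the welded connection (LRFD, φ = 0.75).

Effective throat t_e = 0.707 × 0.25 = 0.1767 in.
Total length L = 14 in; A_we = 0.1767 × 14 = 2.474 in².
F_nw = 0.6 F_EXX = 0.6 × 80 = 48 ksi.
φR_n = 0.75 × 48 × 2.474 = 89.08 kips.

φR_n ≈ 89.1 kips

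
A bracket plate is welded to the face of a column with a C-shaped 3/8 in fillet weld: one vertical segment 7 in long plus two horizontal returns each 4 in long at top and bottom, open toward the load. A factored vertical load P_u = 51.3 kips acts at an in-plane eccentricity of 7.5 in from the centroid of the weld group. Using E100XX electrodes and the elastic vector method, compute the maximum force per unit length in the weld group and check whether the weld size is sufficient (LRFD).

E100XX → F_EXX = 100 ksi.
Total weld length L_w = 15 in. Treat welds as unit-width lines.
Centroid: x̄ = 2×4×2 / 15 = 1.067 in from the vertical weld.
Polar moment about centroid: J = I_x + I_y = [7³/12 + 2×4×3.5²] + [7×1.067² + 2(4³/12 + 4×0.9333²)] = 152.2 in³.
Direct shear f_v = P/L_w = 51.3 / 15 = 3.42 kip/in (vertical).
Torsion M = P·e = 51.3 × 7.5 = 384.75 kip·in.
Critical point at (x, y) = (2.933, 3.5) from centroid. f_tx = M·y/J = 8.849 kip/in; f_ty = M·x/J = 7.416 kip/in.
Resultant f_max = √[f_tx² + (f_v + f_ty)²] = √[8.849² + (3.42 + 7.416)²] = 13.99 kip/in.
Capacity per unit length: φr_n = 0.75 × 0.6 × 100 × (0.707 × 0.375) = 11.93 kip/in.
13.99 > 11.93 → NOT adequate.

f_max ≈ 14 kip/in; NOT adequate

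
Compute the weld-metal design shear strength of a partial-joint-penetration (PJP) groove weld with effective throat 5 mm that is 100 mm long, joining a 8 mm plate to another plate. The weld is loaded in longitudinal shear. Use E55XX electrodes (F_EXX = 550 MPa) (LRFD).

Effective throat (given) t_e = 5 mm.
A_we = 5 × 100 = 500 mm².
F_nw = 0.6 F_EXX = 330 MPa.
φR_n = 0.75 × 330 × 500 × 10⁻³ = 123.8 kN.

φR_n ≈ 124 kN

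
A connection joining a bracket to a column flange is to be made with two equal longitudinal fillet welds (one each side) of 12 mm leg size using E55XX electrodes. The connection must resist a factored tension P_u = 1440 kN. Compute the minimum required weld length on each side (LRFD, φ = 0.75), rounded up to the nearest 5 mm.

E55XX → F_EXX = 550 MPa.
Throat t_e = 0.707 × 12 = 8.484 mm.
φr_n = 0.75 × 0.6 × 550 × 8.484 × 10⁻³ = 2.1 kN/mm.
L_req = P_u / φr_n = 1440 / 2.1 = 685.8 mm total.
Per side: 685.8 / 2 = 342.9 mm.
Round up → use L = 345 mm on each side.

L = 345 mm on each side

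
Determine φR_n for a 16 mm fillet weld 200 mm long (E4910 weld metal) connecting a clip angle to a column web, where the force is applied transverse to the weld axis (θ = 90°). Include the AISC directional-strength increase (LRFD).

φR_n ≈ 748 kN

E49XX → F_EXX = 490 MPa.
t_e = 0.707 × 16 = 11.31 mm; A_we = 11.31 × 200 = 2262 mm².
Directional factor: 1.0 + 0.5 sin^1.5(90°) = 1.5.
F_nw = 0.6 × 490 × 1.5 = 441 MPa.
φR_n = 0.75 × 441 × 2262 × 10⁻³ = 748.3 kN.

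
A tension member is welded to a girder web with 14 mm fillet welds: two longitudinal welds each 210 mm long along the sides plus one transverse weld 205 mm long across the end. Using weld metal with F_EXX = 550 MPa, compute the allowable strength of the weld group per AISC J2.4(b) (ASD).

t_e = 0.707 × 14 = 9.898 mm.
R_nwl = 0.6 × 550 × 9.898 × 420 × 10⁻³ = 1372 kN (longitudinal, 2 welds).
R_nwt = 0.6 × 550 × 9.898 × 205 × 10⁻³ = 669.6 kN (transverse, base value).
(i) R_nwl + R_nwt = 2041 kN; (ii) 0.85 R_nwl + 1.5 R_nwt = 2170 kN.
R_n = max = 2170 kN [governs: (ii)]; R_n/Ω = 1085 kN.

R_n/Ω ≈ 1090 kN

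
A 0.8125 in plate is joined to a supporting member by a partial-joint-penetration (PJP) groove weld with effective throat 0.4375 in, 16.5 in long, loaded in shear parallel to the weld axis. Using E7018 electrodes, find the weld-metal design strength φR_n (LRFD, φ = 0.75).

E70XX → F_EXX = 70 ksi.
Effective throat (given) t_e = 0.4375 in.
A_we = 0.4375 × 16.5 = 7.219 in².
F_nw = 0.6 F_EXX = 42 ksi.
φR_n = 0.75 × 42 × 7.219 = 227.4 kips.

φR_n ≈ 227 kips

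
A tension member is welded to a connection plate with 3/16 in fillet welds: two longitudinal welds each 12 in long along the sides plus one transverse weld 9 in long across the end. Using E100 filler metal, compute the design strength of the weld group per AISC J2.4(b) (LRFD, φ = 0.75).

φR_n ≈ 202 kip

E100XX → F_EXX = 100 ksi.
t_e = 0.707 × 0.1875 = 0.1326 in.
R_nwl = 0.6 × 100 × 0.1326 × 24 = 190.9 kip (longitudinal, 2 welds).
R_nwt = 0.6 × 100 × 0.1326 × 9 = 71.58 kip (transverse, base value).
(i) R_nwl + R_nwt = 262.5 kip; (ii) 0.85 R_nwl + 1.5 R_nwt = 269.6 kip.
R_n = max = 269.6 kip [governs: (ii)]; φR_n = 202.2 kip.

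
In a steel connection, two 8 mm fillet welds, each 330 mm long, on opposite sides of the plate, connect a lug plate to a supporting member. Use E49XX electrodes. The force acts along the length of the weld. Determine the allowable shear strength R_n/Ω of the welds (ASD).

R_n/Ω ≈ 549 kN

E49XX → F_EXX = 490 MPa.
Effective throat t_e = 0.707 × 8 = 5.656 mm.
Total length L = 660 mm; A_we = 5.656 × 660 = 3733 mm².
F_nw = 0.6 F_EXX = 0.6 × 490 = 294 MPa.
R_n = 294 × 3733 × 10⁻³ = 1097 kN; R_n/Ω = 1097/2.0 = 548.7 kN.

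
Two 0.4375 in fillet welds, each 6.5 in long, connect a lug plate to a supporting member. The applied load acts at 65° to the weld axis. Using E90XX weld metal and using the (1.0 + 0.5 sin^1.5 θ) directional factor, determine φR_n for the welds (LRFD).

φR_n ≈ 233 kip

E90XX → F_EXX = 90 ksi.
t_e = 0.707 × 0.4375 = 0.3093 in; A_we = 0.3093 × 13 = 4.021 in².
Directional factor: 1.0 + 0.5 sin^1.5(65°) = 1.431.
F_nw = 0.6 × 90 × 1.431 = 77.3 ksi.
φR_n = 0.75 × 77.3 × 4.021 = 233.1 kip.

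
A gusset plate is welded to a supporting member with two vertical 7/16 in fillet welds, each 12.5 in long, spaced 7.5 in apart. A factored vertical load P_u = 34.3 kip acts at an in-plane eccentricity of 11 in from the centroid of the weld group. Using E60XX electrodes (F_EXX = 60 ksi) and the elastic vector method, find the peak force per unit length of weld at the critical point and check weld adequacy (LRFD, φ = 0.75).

f_max ≈ 4.91 kip/in; adequate

Total weld length L_w = 25 in. Treat welds as unit-width lines.
Polar moment about centroid: J = 2[d³/12 + d(b/2)²] = 2[12.5³/12 + 12.5×3.75²] = 677.1 in³.
Direct shear f_v = P/L_w = 34.3 / 25 = 1.372 kip/in (vertical).
Torsion M = P·e = 34.3 × 11 = 377.3 kip·in.
Critical point at (x, y) = (3.75, 6.25) from centroid. f_tx = M·y/J = 3.483 kip/in; f_ty = M·x/J = 2.09 kip/in.
Resultant f_max = √[f_tx² + (f_v + f_ty)²] = √[3.483² + (1.372 + 2.09)²] = 4.91 kip/in.
Capacity per unit length: φr_n = 0.75 × 0.6 × 60 × (0.707 × 0.4375) = 8.351 kip/in.
4.91 ≤ 8.351 → adequate.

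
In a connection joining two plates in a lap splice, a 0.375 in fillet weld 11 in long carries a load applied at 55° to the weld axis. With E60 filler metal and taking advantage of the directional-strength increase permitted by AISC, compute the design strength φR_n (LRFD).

φR_n ≈ 108 kip

E60XX → F_EXX = 60 ksi.
t_e = 0.707 × 0.375 = 0.2651 in; A_we = 0.2651 × 11 = 2.916 in².
Directional factor: 1.0 + 0.5 sin^1.5(55°) = 1.371.
F_nw = 0.6 × 60 × 1.371 = 49.35 ksi.
φR_n = 0.75 × 49.35 × 2.916 = 107.9 kip.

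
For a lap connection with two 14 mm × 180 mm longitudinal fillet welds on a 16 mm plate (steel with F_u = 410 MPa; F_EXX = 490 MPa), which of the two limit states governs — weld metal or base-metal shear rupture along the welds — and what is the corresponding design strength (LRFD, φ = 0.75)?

φR_n ≈ 786 kN (weld metal governs)

t_e = 0.707 × 14 = 9.898 mm; L = 360 mm.
Weld metal: φR_n = 0.75 × 0.6 × 490 × 9.898 × 360 × 10⁻³ = 785.7 kN.
Base metal (shear rupture): φR_n = 0.75 × 0.6 × 410 × 16 × 360 × 10⁻³ = 1063 kN.
Governing: weld metal.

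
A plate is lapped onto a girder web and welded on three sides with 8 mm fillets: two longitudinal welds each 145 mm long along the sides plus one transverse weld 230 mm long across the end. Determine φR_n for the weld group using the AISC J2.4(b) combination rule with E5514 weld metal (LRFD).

φR_n ≈ 828 kN

E55XX → F_EXX = 550 MPa.
t_e = 0.707 × 8 = 5.656 mm.
R_nwl = 0.6 × 550 × 5.656 × 290 × 10⁻³ = 541.3 kN (longitudinal, 2 welds).
R_nwt = 0.6 × 550 × 5.656 × 230 × 10⁻³ = 429.3 kN (transverse, base value).
(i) R_nwl + R_nwt = 970.6 kN; (ii) 0.85 R_nwl + 1.5 R_nwt = 1104 kN.
R_n = max = 1104 kN [governs: (ii)]; φR_n = 828 kN.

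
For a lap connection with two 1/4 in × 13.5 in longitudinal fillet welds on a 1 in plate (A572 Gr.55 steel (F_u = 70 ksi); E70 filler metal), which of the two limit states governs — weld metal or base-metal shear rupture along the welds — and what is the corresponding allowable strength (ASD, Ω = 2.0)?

R_n/Ω ≈ 100 kip (weld metal governs)

E70XX → F_EXX = 70 ksi.
t_e = 0.707 × 0.25 = 0.1767 in; L = 27 in.
Weld metal: R_n/Ω = (1/2.0) × 0.6 × 70 × 0.1767 × 27 = 100.2 kip.
Base metal (shear rupture): R_n/Ω = (1/2.0) × 0.6 × 70 × 1 × 27 = 567 kip.
Governing: weld metal.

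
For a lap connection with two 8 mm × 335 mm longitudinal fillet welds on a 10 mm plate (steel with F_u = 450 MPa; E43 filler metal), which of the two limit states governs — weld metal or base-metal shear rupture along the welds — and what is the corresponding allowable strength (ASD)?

R_n/Ω ≈ 489 kN (weld metal governs)

E43XX → F_EXX = 430 MPa.
t_e = 0.707 × 8 = 5.656 mm; L = 670 mm.
Weld metal: R_n/Ω = (1/2.0) × 0.6 × 430 × 5.656 × 670 × 10⁻³ = 488.8 kN.
Base metal (shear rupture): R_n/Ω = (1/2.0) × 0.6 × 450 × 10 × 670 × 10⁻³ = 904.5 kN.
Governing: weld metal.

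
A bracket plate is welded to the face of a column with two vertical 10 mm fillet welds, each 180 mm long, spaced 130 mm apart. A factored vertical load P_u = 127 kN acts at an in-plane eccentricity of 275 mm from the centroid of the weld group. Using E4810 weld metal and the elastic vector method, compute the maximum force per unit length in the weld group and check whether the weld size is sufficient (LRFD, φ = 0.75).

f_max ≈ 1780 N/mm; NOT adequate

E48XX → F_EXX = 480 MPa.
Total weld length L_w = 360 mm. Treat welds as unit-width lines.
Polar moment about centroid: J = 2[d³/12 + d(b/2)²] = 2[180³/12 + 180×65²] = 2493000 mm³.
Direct shear f_v = P/L_w = 127×10³ / 360 = 352.8 N/mm (vertical).
Torsion M = P·e = 127×10³ × 275 = 34925000 N·mm.
Critical point at (x, y) = (65, 90) from centroid. f_tx = M·y/J = 1261 N/mm; f_ty = M·x/J = 910.6 N/mm.
Resultant f_max = √[f_tx² + (f_v + f_ty)²] = √[1261² + (352.8 + 910.6)²] = 1785 N/mm.
Capacity per unit length: φr_n = 0.75 × 0.6 × 480 × (0.707 × 10) = 1527 N/mm.
1785 > 1527 → NOT adequate.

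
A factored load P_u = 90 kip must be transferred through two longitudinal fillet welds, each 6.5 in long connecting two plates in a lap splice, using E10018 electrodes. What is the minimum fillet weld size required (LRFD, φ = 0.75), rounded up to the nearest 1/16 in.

E100XX → F_EXX = 100 ksi.
Total weld length L = 13 in.
Required throat t_e = P_u / (φ × 0.6 F_EXX × L) = 90 / (0.75 × 0.6 × 100 × 13) = 0.1538 in.
Required leg w = t_e / 0.707 = 0.2176 in → use 1/4 in.

w = 1/4 in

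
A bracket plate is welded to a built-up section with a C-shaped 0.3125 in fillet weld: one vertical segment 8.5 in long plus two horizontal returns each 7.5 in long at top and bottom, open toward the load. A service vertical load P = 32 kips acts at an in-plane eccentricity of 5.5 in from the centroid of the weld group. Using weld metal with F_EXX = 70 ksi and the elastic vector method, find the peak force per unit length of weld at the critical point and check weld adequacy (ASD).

Total weld length L_w = 23.5 in. Treat welds as unit-width lines.
Centroid: x̄ = 2×7.5×3.75 / 23.5 = 2.394 in from the vertical weld.
Polar moment about centroid: J = I_x + I_y = [8.5³/12 + 2×7.5×4.25²] + [8.5×2.394² + 2(7.5³/12 + 7.5×1.356²)] = 468.7 in³.
Direct shear f_v = P/L_w = 32 / 23.5 = 1.362 kip/in (vertical).
Torsion M = P·e = 32 × 5.5 = 176 kip·in.
Critical point at (x, y) = (5.106, 4.25) from centroid. f_tx = M·y/J = 1.596 kip/in; f_ty = M·x/J = 1.917 kip/in.
Resultant f_max = √[f_tx² + (f_v + f_ty)²] = √[1.596² + (1.362 + 1.917)²] = 3.647 kip/in.
Capacity per unit length: r_n/Ω = (1/2.0) × 0.6 × 70 × (0.707 × 0.3125) = 4.64 kip/in.
3.647 ≤ 4.64 → adequate.

f_max ≈ 3.65 kip/in; adequate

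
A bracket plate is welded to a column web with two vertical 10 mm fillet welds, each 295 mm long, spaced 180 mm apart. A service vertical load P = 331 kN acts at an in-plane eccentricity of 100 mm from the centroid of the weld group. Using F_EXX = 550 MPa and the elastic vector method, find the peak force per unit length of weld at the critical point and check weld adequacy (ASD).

Total weld length L_w = 590 mm. Treat welds as unit-width lines.
Polar moment about centroid: J = 2[d³/12 + d(b/2)²] = 2[295³/12 + 295×90²] = 9058000 mm³.
Direct shear f_v = P/L_w = 331×10³ / 590 = 561 N/mm (vertical).
Torsion M = P·e = 331×10³ × 100 = 33100000 N·mm.
Critical point at (x, y) = (90, 147.5) from centroid. f_tx = M·y/J = 539 N/mm; f_ty = M·x/J = 328.9 N/mm.
Resultant f_max = √[f_tx² + (f_v + f_ty)²] = √[539² + (561 + 328.9)²] = 1040 N/mm.
Capacity per unit length: r_n/Ω = (1/2.0) × 0.6 × 550 × (0.707 × 10) = 1167 N/mm.
1040 ≤ 1167 → adequate.

f_max ≈ 1040 N/mm; adequate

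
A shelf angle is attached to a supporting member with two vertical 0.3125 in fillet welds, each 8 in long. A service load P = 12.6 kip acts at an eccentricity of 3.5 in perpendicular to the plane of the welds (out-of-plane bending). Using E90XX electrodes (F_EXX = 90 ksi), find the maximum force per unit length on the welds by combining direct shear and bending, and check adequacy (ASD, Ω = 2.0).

L_w = 2 × 8 = 16 in; section modulus (unit throat) S = 2 × L²/6 = 21.33 in².
Direct shear f_v = P/L_w = 12.6/16 = 0.7875 kip/in.
Moment M = P × e = 12.6 × 3.5 = 44.1 kip·in; bending f_b = M/S = 2.067 kip/in.
f_max = √(f_v² + f_b²) = √(0.7875² + 2.067²) = 2.212 kip/in.
r_n/Ω = (1/2.0) × 0.6 × 90 × (0.707 × 0.3125) = 5.965 kip/in → adequate.

f_max ≈ 2.21 kip/in; adequate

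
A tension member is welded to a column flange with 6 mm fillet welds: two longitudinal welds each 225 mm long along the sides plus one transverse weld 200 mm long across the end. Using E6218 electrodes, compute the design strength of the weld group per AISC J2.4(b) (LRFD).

E62XX → F_EXX = 620 MPa.
t_e = 0.707 × 6 = 4.242 mm.
R_nwl = 0.6 × 620 × 4.242 × 450 × 10⁻³ = 710.1 kN (longitudinal, 2 welds).
R_nwt = 0.6 × 620 × 4.242 × 200 × 10⁻³ = 315.6 kN (transverse, base value).
(i) R_nwl + R_nwt = 1026 kN; (ii) 0.85 R_nwl + 1.5 R_nwt = 1077 kN.
R_n = max = 1077 kN [governs: (ii)]; φR_n = 807.8 kN.

φR_n ≈ 808 kN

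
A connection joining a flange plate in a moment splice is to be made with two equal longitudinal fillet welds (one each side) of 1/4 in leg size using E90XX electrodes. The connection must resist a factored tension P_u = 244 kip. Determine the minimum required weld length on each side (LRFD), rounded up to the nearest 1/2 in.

L = 17.5 in on each side

E90XX → F_EXX = 90 ksi.
Throat t_e = 0.707 × 0.25 = 0.1767 in.
φr_n = 0.75 × 0.6 × 90 × 0.1767 = 7.158 kip/in.
L_req = P_u / φr_n = 244 / 7.158 = 34.09 in total.
Per side: 34.09 / 2 = 17.04 in.
Round up → use L = 17.5 in on each side.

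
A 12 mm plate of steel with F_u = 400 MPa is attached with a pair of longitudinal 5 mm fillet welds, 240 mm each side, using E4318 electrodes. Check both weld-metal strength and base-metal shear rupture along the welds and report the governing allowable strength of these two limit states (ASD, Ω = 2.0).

R_n/Ω ≈ 219 kN (weld metal governs)

E43XX → F_EXX = 430 MPa.
t_e = 0.707 × 5 = 3.535 mm; L = 480 mm.
Weld metal: R_n/Ω = (1/2.0) × 0.6 × 430 × 3.535 × 480 × 10⁻³ = 218.9 kN.
Base metal (shear rupture): R_n/Ω = (1/2.0) × 0.6 × 400 × 12 × 480 × 10⁻³ = 691.2 kN.
Governing: weld metal.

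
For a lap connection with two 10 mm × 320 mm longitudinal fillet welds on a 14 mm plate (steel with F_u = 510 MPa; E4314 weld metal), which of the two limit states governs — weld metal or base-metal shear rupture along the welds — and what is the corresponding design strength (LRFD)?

E43XX → F_EXX = 430 MPa.
t_e = 0.707 × 10 = 7.07 mm; L = 640 mm.
Weld metal: φR_n = 0.75 × 0.6 × 430 × 7.07 × 640 × 10⁻³ = 875.5 kN.
Base metal (shear rupture): φR_n = 0.75 × 0.6 × 510 × 14 × 640 × 10⁻³ = 2056 kN.
Governing: weld metal.

φR_n ≈ 876 kN (weld metal governs)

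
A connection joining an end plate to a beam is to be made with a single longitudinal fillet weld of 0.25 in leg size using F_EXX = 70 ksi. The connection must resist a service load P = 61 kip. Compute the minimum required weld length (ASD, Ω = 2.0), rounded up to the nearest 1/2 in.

Throat t_e = 0.707 × 0.25 = 0.1767 in.
r_n/Ω = (0.6 × 70 × 0.1767) / 2.0 = 3.712 kip/in.
L_req = P / (r_n/Ω) = 61 / 3.712 = 16.43 in total.
Round up → use L = 16.5 in.

L = 16.5 in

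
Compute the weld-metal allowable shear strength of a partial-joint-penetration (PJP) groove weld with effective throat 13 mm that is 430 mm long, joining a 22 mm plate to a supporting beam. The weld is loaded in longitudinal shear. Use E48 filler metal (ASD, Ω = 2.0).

R_n/Ω ≈ 805 kN

E48XX → F_EXX = 480 MPa.
Effective throat (given) t_e = 13 mm.
A_we = 13 × 430 = 5590 mm².
F_nw = 0.6 F_EXX = 288 MPa.
R_n/Ω = (288 × 5590) / 2.0 × 10⁻³ = 805 kN.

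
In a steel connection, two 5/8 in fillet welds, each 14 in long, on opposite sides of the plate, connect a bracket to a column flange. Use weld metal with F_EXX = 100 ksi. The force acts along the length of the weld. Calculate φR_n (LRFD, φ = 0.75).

φR_n ≈ 557 kip

Effective throat t_e = 0.707 × 0.625 = 0.4419 in.
Total length L = 28 in; A_we = 0.4419 × 28 = 12.37 in².
F_nw = 0.6 F_EXX = 0.6 × 100 = 60 ksi.
φR_n = 0.75 × 60 × 12.37 = 556.8 kip.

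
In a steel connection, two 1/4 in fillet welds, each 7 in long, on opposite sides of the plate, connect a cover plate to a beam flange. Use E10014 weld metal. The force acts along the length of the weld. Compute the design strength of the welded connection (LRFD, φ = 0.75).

E100XX → F_EXX = 100 ksi.
Effective throat t_e = 0.707 × 0.25 = 0.1767 in.
Total length L = 14 in; A_we = 0.1767 × 14 = 2.474 in².
F_nw = 0.6 F_EXX = 0.6 × 100 = 60 ksi.
φR_n = 0.75 × 60 × 2.474 = 111.4 kips.

φR_n ≈ 111 kips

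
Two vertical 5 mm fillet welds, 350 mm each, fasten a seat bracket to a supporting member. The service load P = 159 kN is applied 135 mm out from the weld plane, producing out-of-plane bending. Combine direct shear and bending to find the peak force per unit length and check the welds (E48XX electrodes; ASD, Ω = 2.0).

f_max ≈ 573 N/mm; NOT adequate

E48XX → F_EXX = 480 MPa.
L_w = 2 × 350 = 700 mm; section modulus (unit throat) S = 2 × L²/6 = 40830 mm².
Direct shear f_v = P/L_w = 159×10³/700 = 227.1 N/mm.
Moment M = P × e = 159×10³ × 135 = 21465000 N·mm; bending f_b = M/S = 525.7 N/mm.
f_max = √(f_v² + f_b²) = √(227.1² + 525.7²) = 572.6 N/mm.
r_n/Ω = (1/2.0) × 0.6 × 480 × (0.707 × 5) = 509 N/mm → NOT adequate.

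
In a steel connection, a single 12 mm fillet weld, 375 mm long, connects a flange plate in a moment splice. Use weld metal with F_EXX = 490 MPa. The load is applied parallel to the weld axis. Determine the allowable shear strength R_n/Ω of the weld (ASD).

R_n/Ω ≈ 468 kN

Effective throat t_e = 0.707 × 12 = 8.484 mm.
Total length L = 375 mm; A_we = 8.484 × 375 = 3182 mm².
F_nw = 0.6 F_EXX = 0.6 × 490 = 294 MPa.
R_n = 294 × 3182 × 10⁻³ = 935.4 kN; R_n/Ω = 935.4/2.0 = 467.7 kN.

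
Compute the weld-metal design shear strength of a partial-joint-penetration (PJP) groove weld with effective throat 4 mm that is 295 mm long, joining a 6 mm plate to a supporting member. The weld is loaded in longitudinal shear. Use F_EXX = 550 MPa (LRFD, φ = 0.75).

φR_n ≈ 292 kN

Effective throat (given) t_e = 4 mm.
A_we = 4 × 295 = 1180 mm².
F_nw = 0.6 F_EXX = 330 MPa.
φR_n = 0.75 × 330 × 1180 × 10⁻³ = 292.1 kN.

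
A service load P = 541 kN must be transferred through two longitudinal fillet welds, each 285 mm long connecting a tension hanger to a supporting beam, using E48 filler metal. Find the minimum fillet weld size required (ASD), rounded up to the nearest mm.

w = 10 mm

E48XX → F_EXX = 480 MPa.
Total weld length L = 570 mm.
Required throat t_e = P × Ω / (0.6 F_EXX × L) = 541 × 2.0 / (0.6 × 480 × 570 × 10⁻³) = 6.591 mm.
Required leg w = t_e / 0.707 = 9.323 mm → use 10 mm.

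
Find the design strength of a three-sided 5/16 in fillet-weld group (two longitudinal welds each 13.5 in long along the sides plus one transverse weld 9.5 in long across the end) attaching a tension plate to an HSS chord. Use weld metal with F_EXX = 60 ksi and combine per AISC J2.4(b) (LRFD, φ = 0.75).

t_e = 0.707 × 0.3125 = 0.2209 in.
R_nwl = 0.6 × 60 × 0.2209 × 27 = 214.8 kips (longitudinal, 2 welds).
R_nwt = 0.6 × 60 × 0.2209 × 9.5 = 75.56 kips (transverse, base value).
(i) R_nwl + R_nwt = 290.3 kips; (ii) 0.85 R_nwl + 1.5 R_nwt = 295.9 kips.
R_n = max = 295.9 kips [governs: (ii)]; φR_n = 221.9 kips.

φR_n ≈ 222 kips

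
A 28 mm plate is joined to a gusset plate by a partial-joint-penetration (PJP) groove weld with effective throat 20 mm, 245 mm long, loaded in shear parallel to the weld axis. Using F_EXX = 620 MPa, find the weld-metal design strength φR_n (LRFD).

φR_n ≈ 1370 kN

Effective throat (given) t_e = 20 mm.
A_we = 20 × 245 = 4900 mm².
F_nw = 0.6 F_EXX = 372 MPa.
φR_n = 0.75 × 372 × 4900 × 10⁻³ = 1367 kN.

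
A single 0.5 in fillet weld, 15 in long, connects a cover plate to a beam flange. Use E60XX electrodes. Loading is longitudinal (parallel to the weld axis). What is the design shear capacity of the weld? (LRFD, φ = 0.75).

E60XX → F_EXX = 60 ksi.
Effective throat t_e = 0.707 × 0.5 = 0.3535 in.
Total length L = 15 in; A_we = 0.3535 × 15 = 5.302 in².
F_nw = 0.6 F_EXX = 0.6 × 60 = 36 ksi.
φR_n = 0.75 × 36 × 5.302 = 143.2 kip.

φR_n ≈ 143 kip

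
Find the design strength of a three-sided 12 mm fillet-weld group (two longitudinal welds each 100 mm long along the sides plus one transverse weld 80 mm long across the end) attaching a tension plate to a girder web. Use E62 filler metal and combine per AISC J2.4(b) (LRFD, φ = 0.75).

E62XX → F_EXX = 620 MPa.
t_e = 0.707 × 12 = 8.484 mm.
R_nwl = 0.6 × 620 × 8.484 × 200 × 10⁻³ = 631.2 kN (longitudinal, 2 welds).
R_nwt = 0.6 × 620 × 8.484 × 80 × 10⁻³ = 252.5 kN (transverse, base value).
(i) R_nwl + R_nwt = 883.7 kN; (ii) 0.85 R_nwl + 1.5 R_nwt = 915.3 kN.
R_n = max = 915.3 kN [governs: (ii)]; φR_n = 686.4 kN.

φR_n ≈ 686 kN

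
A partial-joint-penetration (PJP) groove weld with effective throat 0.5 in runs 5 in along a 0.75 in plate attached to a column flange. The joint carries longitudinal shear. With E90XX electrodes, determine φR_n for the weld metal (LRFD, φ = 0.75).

φR_n ≈ 101 kip

E90XX → F_EXX = 90 ksi.
Effective throat (given) t_e = 0.5 in.
A_we = 0.5 × 5 = 2.5 in².
F_nw = 0.6 F_EXX = 54 ksi.
φR_n = 0.75 × 54 × 2.5 = 101.2 kip.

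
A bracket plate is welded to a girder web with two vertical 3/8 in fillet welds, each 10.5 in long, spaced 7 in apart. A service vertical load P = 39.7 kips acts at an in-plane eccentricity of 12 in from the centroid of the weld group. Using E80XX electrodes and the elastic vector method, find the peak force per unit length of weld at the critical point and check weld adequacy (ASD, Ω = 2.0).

f_max ≈ 7.88 kip/in; NOT adequate

E80XX → F_EXX = 80 ksi.
Total weld length L_w = 21 in. Treat welds as unit-width lines.
Polar moment about centroid: J = 2[d³/12 + d(b/2)²] = 2[10.5³/12 + 10.5×3.5²] = 450.2 in³.
Direct shear f_v = P/L_w = 39.7 / 21 = 1.89 kip/in (vertical).
Torsion M = P·e = 39.7 × 12 = 476.4 kip·in.
Critical point at (x, y) = (3.5, 5.25) from centroid. f_tx = M·y/J = 5.556 kip/in; f_ty = M·x/J = 3.704 kip/in.
Resultant f_max = √[f_tx² + (f_v + f_ty)²] = √[5.556² + (1.89 + 3.704)²] = 7.884 kip/in.
Capacity per unit length: r_n/Ω = (1/2.0) × 0.6 × 80 × (0.707 × 0.375) = 6.363 kip/in.
7.884 > 6.363 → NOT adequate.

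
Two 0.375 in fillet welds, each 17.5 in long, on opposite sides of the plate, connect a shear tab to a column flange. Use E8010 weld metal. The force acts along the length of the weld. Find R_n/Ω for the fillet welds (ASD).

E80XX → F_EXX = 80 ksi.
Effective throat t_e = 0.707 × 0.375 = 0.2651 in.
Total length L = 35 in; A_we = 0.2651 × 35 = 9.279 in².
F_nw = 0.6 F_EXX = 0.6 × 80 = 48 ksi.
R_n = 48 × 9.279 = 445.4 kip; R_n/Ω = 445.4/2.0 = 222.7 kip.

R_n/Ω ≈ 223 kip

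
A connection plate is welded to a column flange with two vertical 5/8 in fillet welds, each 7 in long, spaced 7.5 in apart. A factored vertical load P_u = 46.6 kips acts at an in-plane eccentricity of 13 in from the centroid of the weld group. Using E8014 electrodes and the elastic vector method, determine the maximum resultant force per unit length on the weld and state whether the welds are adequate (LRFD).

E80XX → F_EXX = 80 ksi.
Total weld length L_w = 14 in. Treat welds as unit-width lines.
Polar moment about centroid: J = 2[d³/12 + d(b/2)²] = 2[7³/12 + 7×3.75²] = 254 in³.
Direct shear f_v = P/L_w = 46.6 / 14 = 3.329 kip/in (vertical).
Torsion M = P·e = 46.6 × 13 = 605.8 kip·in.
Critical point at (x, y) = (3.75, 3.5) from centroid. f_tx = M·y/J = 8.346 kip/in; f_ty = M·x/J = 8.942 kip/in.
Resultant f_max = √[f_tx² + (f_v + f_ty)²] = √[8.346² + (3.329 + 8.942)²] = 14.84 kip/in.
Capacity per unit length: φr_n = 0.75 × 0.6 × 80 × (0.707 × 0.625) = 15.91 kip/in.
14.84 ≤ 15.91 → adequate.

f_max ≈ 14.8 kip/in; adequate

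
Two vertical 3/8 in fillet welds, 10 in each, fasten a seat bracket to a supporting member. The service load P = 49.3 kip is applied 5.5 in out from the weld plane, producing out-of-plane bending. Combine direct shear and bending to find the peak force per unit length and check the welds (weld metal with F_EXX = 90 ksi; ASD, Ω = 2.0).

L_w = 2 × 10 = 20 in; section modulus (unit throat) S = 2 × L²/6 = 33.33 in².
Direct shear f_v = P/L_w = 49.3/20 = 2.465 kip/in.
Moment M = P × e = 49.3 × 5.5 = 271.15 kip·in; bending f_b = M/S = 8.134 kip/in.
f_max = √(f_v² + f_b²) = √(2.465² + 8.134²) = 8.5 kip/in.
r_n/Ω = (1/2.0) × 0.6 × 90 × (0.707 × 0.375) = 7.158 kip/in → NOT adequate.

f_max ≈ 8.5 kip/in; NOT adequate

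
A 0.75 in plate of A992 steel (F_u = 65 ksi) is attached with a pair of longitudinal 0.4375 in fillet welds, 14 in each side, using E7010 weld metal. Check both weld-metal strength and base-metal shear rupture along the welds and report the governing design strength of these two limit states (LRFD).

φR_n ≈ 273 kip (weld metal governs)

E70XX → F_EXX = 70 ksi.
t_e = 0.707 × 0.4375 = 0.3093 in; L = 28 in.
Weld metal: φR_n = 0.75 × 0.6 × 70 × 0.3093 × 28 = 272.8 kip.
Base metal (shear rupture): φR_n = 0.75 × 0.6 × 65 × 0.75 × 28 = 614.2 kip.
Governing: weld metal.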